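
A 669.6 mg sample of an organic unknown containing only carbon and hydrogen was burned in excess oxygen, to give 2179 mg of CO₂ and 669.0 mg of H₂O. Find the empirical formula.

mol C = 2.179 g CO₂ ÷ 44.009 g/mol = 0.049513 mol
mol H = 2 × 0.6690 g H₂O ÷ 18.015 g/mol = 0.074271 mol
Divide by the smallest (0.049513 mol): C 1.000, H 1.500
Multiplying each by 2 gives whole numbers: C 2.00, H 3.00

C2H3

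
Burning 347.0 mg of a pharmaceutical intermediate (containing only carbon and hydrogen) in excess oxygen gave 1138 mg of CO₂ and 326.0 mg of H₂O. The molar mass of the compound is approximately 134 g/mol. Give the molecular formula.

mol C = 1.138 g CO₂ ÷ 44.009 g/mol = 0.025858 mol
mol H = 2 × 0.3260 g H₂O ÷ 18.015 g/mol = 0.036192 mol
Divide by the smallest (0.025858 mol): C 1.000, H 1.400
Multiplying each by 5 gives whole numbers: C 5.00, H 7.00
Empirical formula: C5H7
Empirical-formula mass = 67.11 g/mol; 134 ÷ 67.11 ≈ 2, so the molecular formula is C10H14.

C10H14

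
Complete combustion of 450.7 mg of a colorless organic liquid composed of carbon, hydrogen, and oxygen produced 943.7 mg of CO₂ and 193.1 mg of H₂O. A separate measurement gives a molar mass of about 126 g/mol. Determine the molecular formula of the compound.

C6H6O3

mol C = 0.9437 g CO₂ ÷ 44.009 g/mol = 0.021443 mol
mol H = 2 × 0.1931 g H₂O ÷ 18.015 g/mol = 0.021438 mol
mass O = 0.4507 − (0.25756 + 0.021609) = 0.17153 g → mol O = 0.17153 ÷ 15.999 = 0.010722 mol
Divide by the smallest (0.010722 mol): C 2.000, H 1.999, O 1.000
Empirical formula: C2H2O
Empirical-formula mass = 42.04 g/mol; 126 ÷ 42.04 ≈ 3, so the molecular formula is C6H6O3.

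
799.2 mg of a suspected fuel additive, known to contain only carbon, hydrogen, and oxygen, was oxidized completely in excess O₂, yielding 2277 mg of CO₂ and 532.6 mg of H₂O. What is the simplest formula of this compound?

mol C = 2.277 g CO₂ ÷ 44.009 g/mol = 0.051739 mol
mol H = 2 × 0.5326 g H₂O ÷ 18.015 g/mol = 0.059129 mol
mass O = 0.7992 − (0.62144 + 0.059602) = 0.11816 g → mol O = 0.11816 ÷ 15.999 = 0.0073852 mol
Divide by the smallest (0.0073852 mol): C 7.006, H 8.006, O 1.000

C7H8O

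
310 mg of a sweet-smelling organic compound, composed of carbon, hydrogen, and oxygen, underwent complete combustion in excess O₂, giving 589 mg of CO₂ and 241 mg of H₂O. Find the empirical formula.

C7H14O4

mol C = 0.589 g CO₂ ÷ 44.009 g/mol = 0.01338 mol
mol H = 2 × 0.241 g H₂O ÷ 18.015 g/mol = 0.02676 mol
mass O = 0.310 − (0.1608 + 0.02697) = 0.1223 g → mol O = 0.1223 ÷ 15.999 = 0.007643 mol
Divide by the smallest (0.007643 mol): C 1.751, H 3.501, O 1.000
Multiplying each by 4 gives whole numbers: C 7.00, H 14.00, O 4.00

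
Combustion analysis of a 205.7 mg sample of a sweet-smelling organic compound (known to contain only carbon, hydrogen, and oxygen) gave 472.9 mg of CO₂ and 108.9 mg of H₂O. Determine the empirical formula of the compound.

C8H9O3

mol C = 0.4729 g CO₂ ÷ 44.009 g/mol = 0.010746 mol
mol H = 2 × 0.1089 g H₂O ÷ 18.015 g/mol = 0.012090 mol
mass O = 0.2057 − (0.12906 + 0.012187) = 0.064449 g → mol O = 0.064449 ÷ 15.999 = 0.0040283 mol
Divide by the smallest (0.0040283 mol): C 2.668, H 3.001, O 1.000
Multiplying each by 3 gives whole numbers: C 8.00, H 9.00, O 3.00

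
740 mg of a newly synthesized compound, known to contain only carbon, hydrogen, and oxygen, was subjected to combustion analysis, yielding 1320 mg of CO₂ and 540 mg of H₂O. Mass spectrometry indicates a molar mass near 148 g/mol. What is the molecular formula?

C6H12O4

mol C = 1.32 g CO₂ ÷ 44.009 g/mol = 0.02999 mol
mol H = 2 × 0.540 g H₂O ÷ 18.015 g/mol = 0.05995 mol
mass O = 0.740 − (0.3603 + 0.06043) = 0.3193 g → mol O = 0.3193 ÷ 15.999 = 0.01996 mol
Divide by the smallest (0.01996 mol): C 1.503, H 3.004, O 1.000
Multiplying each by 2 gives whole numbers: C 3.01, H 6.01, O 2.00
Empirical formula: C3H6O2
Empirical-formula mass = 74.08 g/mol; 148 ÷ 74.08 ≈ 2, so the molecular formula is C6H12O4.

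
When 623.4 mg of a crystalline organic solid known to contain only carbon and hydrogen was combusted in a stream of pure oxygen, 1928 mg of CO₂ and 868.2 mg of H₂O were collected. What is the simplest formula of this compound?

C5H11

mol C = 1.928 g CO₂ ÷ 44.009 g/mol = 0.043809 mol
mol H = 2 × 0.8682 g H₂O ÷ 18.015 g/mol = 0.096386 mol
Divide by the smallest (0.043809 mol): C 1.000, H 2.200
Multiplying each by 5 gives whole numbers: C 5.00, H 11.00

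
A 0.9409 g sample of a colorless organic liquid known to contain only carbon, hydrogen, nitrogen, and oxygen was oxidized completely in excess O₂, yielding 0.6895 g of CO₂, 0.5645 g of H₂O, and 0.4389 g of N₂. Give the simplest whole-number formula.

mol C = 0.6895 g CO₂ ÷ 44.009 g/mol = 0.015667 mol
mol H = 2 × 0.5645 g H₂O ÷ 18.015 g/mol = 0.062670 mol
mol N = 2 × 0.4389 g N₂ ÷ 28.014 g/mol = 0.031334 mol
mass O = 0.9409 − (0.18818 + 0.063171 + 0.43890) = 0.25065 g → mol O = 0.25065 ÷ 15.999 = 0.015667 mol
Divide by the smallest (0.015667 mol): C 1.000, H 4.000, N 2.000, O 1.000

CH4N2O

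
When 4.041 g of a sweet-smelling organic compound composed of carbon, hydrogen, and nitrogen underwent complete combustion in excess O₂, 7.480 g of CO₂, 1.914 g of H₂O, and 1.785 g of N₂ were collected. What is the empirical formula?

mol C = 7.480 g CO₂ ÷ 44.009 g/mol = 0.16997 mol
mol H = 2 × 1.914 g H₂O ÷ 18.015 g/mol = 0.21249 mol
mol N = 2 × 1.785 g N₂ ÷ 28.014 g/mol = 0.12744 mol
Divide by the smallest (0.12744 mol): C 1.334, H 1.667, N 1.000
Multiplying each by 3 gives whole numbers: C 4.00, H 5.00, N 3.00

C4H5N3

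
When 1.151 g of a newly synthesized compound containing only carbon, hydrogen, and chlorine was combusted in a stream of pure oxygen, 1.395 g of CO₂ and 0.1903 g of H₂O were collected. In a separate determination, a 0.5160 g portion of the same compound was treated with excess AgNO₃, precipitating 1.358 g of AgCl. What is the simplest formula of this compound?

mol C = 1.395 g CO₂ ÷ 44.009 g/mol = 0.031698 mol
mol H = 2 × 0.1903 g H₂O ÷ 18.015 g/mol = 0.021127 mol
From the AgCl data: mol Cl per gram of compound = (1.358 ÷ 143.318) ÷ 0.5160 = 0.018363 mol/g, so in the 1.151 g combustion sample mol Cl = 0.021136 mol
Divide by the smallest (0.021127 mol): C 1.500, H 1.000, Cl 1.000
Multiplying each by 2 gives whole numbers: C 3.00, H 2.00, Cl 2.00

C3H2Cl2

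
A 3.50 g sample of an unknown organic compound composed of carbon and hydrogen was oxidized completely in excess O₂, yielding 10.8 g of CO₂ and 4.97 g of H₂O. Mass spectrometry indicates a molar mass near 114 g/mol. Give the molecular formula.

C8H18

mol C = 10.8 g CO₂ ÷ 44.009 g/mol = 0.2454 mol
mol H = 2 × 4.97 g H₂O ÷ 18.015 g/mol = 0.5518 mol
Divide by the smallest (0.2454 mol): C 1.000, H 2.248
Multiplying each by 4 gives whole numbers: C 4.00, H 8.99
Empirical formula: C4H9
Empirical-formula mass = 57.12 g/mol; 114 ÷ 57.12 ≈ 2, so the molecular formula is C8H18.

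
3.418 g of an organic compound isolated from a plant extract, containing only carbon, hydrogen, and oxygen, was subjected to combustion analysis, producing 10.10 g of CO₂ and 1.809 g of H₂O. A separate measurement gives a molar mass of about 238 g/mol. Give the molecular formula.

mol C = 10.10 g CO₂ ÷ 44.009 g/mol = 0.22950 mol
mol H = 2 × 1.809 g H₂O ÷ 18.015 g/mol = 0.20083 mol
mass O = 3.418 − (2.7565 + 0.20244) = 0.45905 g → mol O = 0.45905 ÷ 15.999 = 0.028693 mol
Divide by the smallest (0.028693 mol): C 7.999, H 6.999, O 1.000
Empirical formula: C8H7O
Empirical-formula mass = 119.14 g/mol; 238 ÷ 119.14 ≈ 2, so the molecular formula is C16H14O2.

C16H14O2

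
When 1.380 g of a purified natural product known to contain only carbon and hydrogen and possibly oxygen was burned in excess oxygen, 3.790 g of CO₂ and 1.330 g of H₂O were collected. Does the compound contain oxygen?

mol C = 3.790 g CO₂ ÷ 44.009 g/mol = 0.086119 mol
mol H = 2 × 1.330 g H₂O ÷ 18.015 g/mol = 0.14765 mol
C and H account for only 1.1832 g of the 1.380 g sample; the remaining 0.19679 g must be oxygen.

yes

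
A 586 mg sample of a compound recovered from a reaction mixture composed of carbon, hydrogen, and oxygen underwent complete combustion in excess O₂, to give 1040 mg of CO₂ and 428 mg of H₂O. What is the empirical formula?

mol C = 1.04 g CO₂ ÷ 44.009 g/mol = 0.02363 mol
mol H = 2 × 0.428 g H₂O ÷ 18.015 g/mol = 0.04752 mol
mass O = 0.586 − (0.2838 + 0.04790) = 0.2543 g → mol O = 0.2543 ÷ 15.999 = 0.01589 mol
Divide by the smallest (0.01589 mol): C 1.487, H 2.990, O 1.000
Multiplying each by 2 gives whole numbers: C 2.97, H 5.98, O 2.00

C3H6O2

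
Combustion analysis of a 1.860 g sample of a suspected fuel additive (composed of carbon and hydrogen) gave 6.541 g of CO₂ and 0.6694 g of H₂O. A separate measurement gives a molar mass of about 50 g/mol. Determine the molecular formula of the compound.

C4H2

mol C = 6.541 g CO₂ ÷ 44.009 g/mol = 0.14863 mol
mol H = 2 × 0.6694 g H₂O ÷ 18.015 g/mol = 0.074316 mol
Divide by the smallest (0.074316 mol): C 2.000, H 1.000
Empirical formula: C2H
Empirical-formula mass = 25.03 g/mol; 50 ÷ 25.03 ≈ 2, so the molecular formula is C4H2.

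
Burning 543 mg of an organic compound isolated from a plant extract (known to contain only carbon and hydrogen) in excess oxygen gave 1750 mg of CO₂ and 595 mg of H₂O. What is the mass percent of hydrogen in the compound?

12.3%

mol C = 1.75 g CO₂ ÷ 44.009 g/mol = 0.03976 mol
mol H = 2 × 0.595 g H₂O ÷ 18.015 g/mol = 0.06606 mol
mass % H = 0.06658 g ÷ 0.543 g × 100%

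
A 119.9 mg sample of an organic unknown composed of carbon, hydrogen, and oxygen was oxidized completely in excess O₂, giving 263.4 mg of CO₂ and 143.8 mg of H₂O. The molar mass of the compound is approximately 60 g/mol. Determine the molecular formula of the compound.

mol C = 0.2634 g CO₂ ÷ 44.009 g/mol = 0.0059851 mol
mol H = 2 × 0.1438 g H₂O ÷ 18.015 g/mol = 0.015964 mol
mass O = 0.1199 − (0.071888 + 0.016092) = 0.031920 g → mol O = 0.031920 ÷ 15.999 = 0.0019951 mol
Divide by the smallest (0.0019951 mol): C 3.000, H 8.002, O 1.000
Empirical formula: C3H8O
Empirical-formula mass = 60.10 g/mol; 60 ÷ 60.10 ≈ 1, so the molecular formula is C3H8O.

C3H8O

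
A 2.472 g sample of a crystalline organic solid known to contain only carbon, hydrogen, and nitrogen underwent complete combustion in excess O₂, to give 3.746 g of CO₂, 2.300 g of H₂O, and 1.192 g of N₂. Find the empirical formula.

CH3N

mol C = 3.746 g CO₂ ÷ 44.009 g/mol = 0.085119 mol
mol H = 2 × 2.300 g H₂O ÷ 18.015 g/mol = 0.25534 mol
mol N = 2 × 1.192 g N₂ ÷ 28.014 g/mol = 0.085100 mol
Divide by the smallest (0.085100 mol): C 1.000, H 3.000, N 1.000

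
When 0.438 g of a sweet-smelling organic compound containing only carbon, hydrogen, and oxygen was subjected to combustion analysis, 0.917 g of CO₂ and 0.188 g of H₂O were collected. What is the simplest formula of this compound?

C2H2O

mol C = 0.917 g CO₂ ÷ 44.009 g/mol = 0.02084 mol
mol H = 2 × 0.188 g H₂O ÷ 18.015 g/mol = 0.02087 mol
mass O = 0.438 − (0.2503 + 0.02104) = 0.1667 g → mol O = 0.1667 ÷ 15.999 = 0.01042 mol
Divide by the smallest (0.01042 mol): C 2.000, H 2.003, O 1.000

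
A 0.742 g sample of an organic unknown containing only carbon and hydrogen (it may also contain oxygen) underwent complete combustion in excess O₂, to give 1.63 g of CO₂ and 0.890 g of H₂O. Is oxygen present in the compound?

mol C = 1.63 g CO₂ ÷ 44.009 g/mol = 0.03704 mol
mol H = 2 × 0.890 g H₂O ÷ 18.015 g/mol = 0.09881 mol
C and H account for only 0.5445 g of the 0.742 g sample; the remaining 0.1975 g must be oxygen.

yes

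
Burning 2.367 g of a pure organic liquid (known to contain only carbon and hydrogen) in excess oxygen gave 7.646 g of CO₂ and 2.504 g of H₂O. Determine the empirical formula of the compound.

mol C = 7.646 g CO₂ ÷ 44.009 g/mol = 0.17374 mol
mol H = 2 × 2.504 g H₂O ÷ 18.015 g/mol = 0.27799 mol
Divide by the smallest (0.17374 mol): C 1.000, H 1.600
Multiplying each by 5 gives whole numbers: C 5.00, H 8.00

C5H8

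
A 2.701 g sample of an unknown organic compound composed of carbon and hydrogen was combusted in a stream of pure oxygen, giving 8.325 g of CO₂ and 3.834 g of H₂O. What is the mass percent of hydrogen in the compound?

15.88%

mol C = 8.325 g CO₂ ÷ 44.009 g/mol = 0.18917 mol
mol H = 2 × 3.834 g H₂O ÷ 18.015 g/mol = 0.42565 mol
mass % H = 0.42905 g ÷ 2.701 g × 100%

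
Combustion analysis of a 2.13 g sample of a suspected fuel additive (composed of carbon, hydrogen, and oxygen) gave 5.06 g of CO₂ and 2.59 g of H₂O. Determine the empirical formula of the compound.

C4H10O

mol C = 5.06 g CO₂ ÷ 44.009 g/mol = 0.1150 mol
mol H = 2 × 2.59 g H₂O ÷ 18.015 g/mol = 0.2875 mol
mass O = 2.13 − (1.381 + 0.2898) = 0.4592 g → mol O = 0.4592 ÷ 15.999 = 0.02870 mol
Divide by the smallest (0.02870 mol): C 4.006, H 10.019, O 1.000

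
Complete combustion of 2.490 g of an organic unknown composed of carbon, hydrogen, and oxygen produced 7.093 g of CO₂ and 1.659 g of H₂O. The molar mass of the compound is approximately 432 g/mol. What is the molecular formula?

C28H32O4

mol C = 7.093 g CO₂ ÷ 44.009 g/mol = 0.16117 mol
mol H = 2 × 1.659 g H₂O ÷ 18.015 g/mol = 0.18418 mol
mass O = 2.490 − (1.9358 + 0.18565) = 0.36851 g → mol O = 0.36851 ÷ 15.999 = 0.023034 mol
Divide by the smallest (0.023034 mol): C 6.997, H 7.996, O 1.000
Empirical formula: C7H8O
Empirical-formula mass = 108.14 g/mol; 432 ÷ 108.14 ≈ 4, so the molecular formula is C28H32O4.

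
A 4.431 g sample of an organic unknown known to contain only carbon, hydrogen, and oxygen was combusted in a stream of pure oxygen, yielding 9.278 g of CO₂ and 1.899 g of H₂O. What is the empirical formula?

C2H2O

mol C = 9.278 g CO₂ ÷ 44.009 g/mol = 0.21082 mol
mol H = 2 × 1.899 g H₂O ÷ 18.015 g/mol = 0.21082 mol
mass O = 4.431 − (2.5322 + 0.21251) = 1.6863 g → mol O = 1.6863 ÷ 15.999 = 0.10540 mol
Divide by the smallest (0.10540 mol): C 2.000, H 2.000, O 1.000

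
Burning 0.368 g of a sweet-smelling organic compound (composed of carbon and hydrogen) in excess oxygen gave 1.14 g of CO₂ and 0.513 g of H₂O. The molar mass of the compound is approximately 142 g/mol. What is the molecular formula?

mol C = 1.14 g CO₂ ÷ 44.009 g/mol = 0.02590 mol
mol H = 2 × 0.513 g H₂O ÷ 18.015 g/mol = 0.05695 mol
Divide by the smallest (0.02590 mol): C 1.000, H 2.199
Multiplying each by 5 gives whole numbers: C 5.00, H 10.99
Empirical formula: C5H11
Empirical-formula mass = 71.14 g/mol; 142 ÷ 71.14 ≈ 2, so the molecular formula is C10H22.

C10H22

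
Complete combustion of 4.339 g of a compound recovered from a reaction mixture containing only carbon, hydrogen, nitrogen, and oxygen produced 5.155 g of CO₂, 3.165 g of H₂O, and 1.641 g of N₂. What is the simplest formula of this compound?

C2H6N2O

mol C = 5.155 g CO₂ ÷ 44.009 g/mol = 0.11714 mol
mol H = 2 × 3.165 g H₂O ÷ 18.015 g/mol = 0.35137 mol
mol N = 2 × 1.641 g N₂ ÷ 28.014 g/mol = 0.11716 mol
mass O = 4.339 − (1.4069 + 0.35418 + 1.6410) = 0.93691 g → mol O = 0.93691 ÷ 15.999 = 0.058560 mol
Divide by the smallest (0.058560 mol): C 2.000, H 6.000, N 2.001, O 1.000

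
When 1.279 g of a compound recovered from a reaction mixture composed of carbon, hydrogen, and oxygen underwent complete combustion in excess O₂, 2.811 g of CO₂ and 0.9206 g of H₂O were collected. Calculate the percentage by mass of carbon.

59.98%

mol C = 2.811 g CO₂ ÷ 44.009 g/mol = 0.063873 mol
mol H = 2 × 0.9206 g H₂O ÷ 18.015 g/mol = 0.10220 mol
mass O = 1.279 − (0.76718 + 0.10302) = 0.40880 g → mol O = 0.40880 ÷ 15.999 = 0.025551 mol
mass % C = 0.76718 g ÷ 1.279 g × 100%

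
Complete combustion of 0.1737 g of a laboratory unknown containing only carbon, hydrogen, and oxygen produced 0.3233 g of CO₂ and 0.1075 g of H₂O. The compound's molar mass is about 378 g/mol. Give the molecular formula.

mol C = 0.3233 g CO₂ ÷ 44.009 g/mol = 0.0073462 mol
mol H = 2 × 0.1075 g H₂O ÷ 18.015 g/mol = 0.011934 mol
mass O = 0.1737 − (0.088236 + 0.012030) = 0.073435 g → mol O = 0.073435 ÷ 15.999 = 0.0045899 mol
Divide by the smallest (0.0045899 mol): C 1.601, H 2.600, O 1.000
Multiplying each by 5 gives whole numbers: C 8.00, H 13.00, O 5.00
Empirical formula: C8H13O5
Empirical-formula mass = 189.19 g/mol; 378 ÷ 189.19 ≈ 2, so the molecular formula is C16H26O10.

C16H26O10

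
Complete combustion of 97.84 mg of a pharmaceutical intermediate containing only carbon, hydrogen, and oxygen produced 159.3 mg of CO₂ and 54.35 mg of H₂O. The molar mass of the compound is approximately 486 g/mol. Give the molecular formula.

mol C = 0.1593 g CO₂ ÷ 44.009 g/mol = 0.0036197 mol
mol H = 2 × 0.05435 g H₂O ÷ 18.015 g/mol = 0.0060339 mol
mass O = 0.09784 − (0.043476 + 0.0060821) = 0.048281 g → mol O = 0.048281 ÷ 15.999 = 0.0030178 mol
Divide by the smallest (0.0030178 mol): C 1.199, H 1.999, O 1.000
Multiplying each by 5 gives whole numbers: C 6.00, H 10.00, O 5.00
Empirical formula: C6H10O5
Empirical-formula mass = 162.14 g/mol; 486 ÷ 162.14 ≈ 3, so the molecular formula is C18H30O15.

C18H30O15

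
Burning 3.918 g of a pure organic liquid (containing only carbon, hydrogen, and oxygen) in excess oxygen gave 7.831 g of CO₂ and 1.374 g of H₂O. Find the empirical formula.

C7H6O4

mol C = 7.831 g CO₂ ÷ 44.009 g/mol = 0.17794 mol
mol H = 2 × 1.374 g H₂O ÷ 18.015 g/mol = 0.15254 mol
mass O = 3.918 − (2.1372 + 0.15376) = 1.6270 g → mol O = 1.6270 ÷ 15.999 = 0.10169 mol
Divide by the smallest (0.10169 mol): C 1.750, H 1.500, O 1.000
Multiplying each by 4 gives whole numbers: C 7.00, H 6.00, O 4.00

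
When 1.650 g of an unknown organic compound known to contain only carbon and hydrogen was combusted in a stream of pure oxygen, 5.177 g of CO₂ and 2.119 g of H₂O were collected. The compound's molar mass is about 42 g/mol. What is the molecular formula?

C3H6

mol C = 5.177 g CO₂ ÷ 44.009 g/mol = 0.11764 mol
mol H = 2 × 2.119 g H₂O ÷ 18.015 g/mol = 0.23525 mol
Divide by the smallest (0.11764 mol): C 1.000, H 2.000
Empirical formula: CH2
Empirical-formula mass = 14.03 g/mol; 42 ÷ 14.03 ≈ 3, so the molecular formula is C3H6.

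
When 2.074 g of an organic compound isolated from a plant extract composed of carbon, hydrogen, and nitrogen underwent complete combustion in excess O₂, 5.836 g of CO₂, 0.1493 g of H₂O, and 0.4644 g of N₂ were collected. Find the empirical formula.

mol C = 5.836 g CO₂ ÷ 44.009 g/mol = 0.13261 mol
mol H = 2 × 0.1493 g H₂O ÷ 18.015 g/mol = 0.016575 mol
mol N = 2 × 0.4644 g N₂ ÷ 28.014 g/mol = 0.033155 mol
Divide by the smallest (0.016575 mol): C 8.001, H 1.000, N 2.000

C8HN2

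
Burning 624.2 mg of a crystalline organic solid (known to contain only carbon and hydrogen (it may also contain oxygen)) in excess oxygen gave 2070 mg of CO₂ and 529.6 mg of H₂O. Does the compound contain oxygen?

no

mol C = 2.070 g CO₂ ÷ 44.009 g/mol = 0.047036 mol
mol H = 2 × 0.5296 g H₂O ÷ 18.015 g/mol = 0.058795 mol
C and H together account for 0.62421 g — essentially the entire 0.6242 g sample — so the compound contains no oxygen.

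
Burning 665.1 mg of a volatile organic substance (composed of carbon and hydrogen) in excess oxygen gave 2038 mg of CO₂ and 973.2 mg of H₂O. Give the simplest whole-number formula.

C3H7

mol C = 2.038 g CO₂ ÷ 44.009 g/mol = 0.046309 mol
mol H = 2 × 0.9732 g H₂O ÷ 18.015 g/mol = 0.10804 mol
Divide by the smallest (0.046309 mol): C 1.000, H 2.333
Multiplying each by 3 gives whole numbers: C 3.00, H 7.00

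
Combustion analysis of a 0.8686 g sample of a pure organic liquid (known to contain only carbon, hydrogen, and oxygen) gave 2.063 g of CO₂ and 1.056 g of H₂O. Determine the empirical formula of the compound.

C4H10O

mol C = 2.063 g CO₂ ÷ 44.009 g/mol = 0.046877 mol
mol H = 2 × 1.056 g H₂O ÷ 18.015 g/mol = 0.11724 mol
mass O = 0.8686 − (0.56304 + 0.11817) = 0.18739 g → mol O = 0.18739 ÷ 15.999 = 0.011713 mol
Divide by the smallest (0.011713 mol): C 4.002, H 10.009, O 1.000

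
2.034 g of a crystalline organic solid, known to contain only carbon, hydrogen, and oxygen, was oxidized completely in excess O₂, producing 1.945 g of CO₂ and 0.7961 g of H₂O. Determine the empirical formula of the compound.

mol C = 1.945 g CO₂ ÷ 44.009 g/mol = 0.044196 mol
mol H = 2 × 0.7961 g H₂O ÷ 18.015 g/mol = 0.088382 mol
mass O = 2.034 − (0.53083 + 0.089089) = 1.4141 g → mol O = 1.4141 ÷ 15.999 = 0.088385 mol
Divide by the smallest (0.044196 mol): C 1.000, H 2.000, O 2.000

CH2O2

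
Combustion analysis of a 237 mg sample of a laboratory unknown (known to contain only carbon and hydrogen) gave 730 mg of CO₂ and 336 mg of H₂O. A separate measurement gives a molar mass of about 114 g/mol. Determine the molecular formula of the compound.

C8H18

mol C = 0.730 g CO₂ ÷ 44.009 g/mol = 0.01659 mol
mol H = 2 × 0.336 g H₂O ÷ 18.015 g/mol = 0.03730 mol
Divide by the smallest (0.01659 mol): C 1.000, H 2.249
Multiplying each by 4 gives whole numbers: C 4.00, H 9.00
Empirical formula: C4H9
Empirical-formula mass = 57.12 g/mol; 114 ÷ 57.12 ≈ 2, so the molecular formula is C8H18.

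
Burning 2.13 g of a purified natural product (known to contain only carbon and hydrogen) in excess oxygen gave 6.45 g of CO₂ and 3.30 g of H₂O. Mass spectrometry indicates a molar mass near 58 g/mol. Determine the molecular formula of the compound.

mol C = 6.45 g CO₂ ÷ 44.009 g/mol = 0.1466 mol
mol H = 2 × 3.30 g H₂O ÷ 18.015 g/mol = 0.3664 mol
Divide by the smallest (0.1466 mol): C 1.000, H 2.500
Multiplying each by 2 gives whole numbers: C 2.00, H 5.00
Empirical formula: C2H5
Empirical-formula mass = 29.06 g/mol; 58 ÷ 29.06 ≈ 2, so the molecular formula is C4H10.

C4H10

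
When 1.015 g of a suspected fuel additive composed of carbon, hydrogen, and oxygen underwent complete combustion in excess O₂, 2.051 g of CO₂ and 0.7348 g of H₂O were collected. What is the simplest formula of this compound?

mol C = 2.051 g CO₂ ÷ 44.009 g/mol = 0.046604 mol
mol H = 2 × 0.7348 g H₂O ÷ 18.015 g/mol = 0.081576 mol
mass O = 1.015 − (0.55976 + 0.082229) = 0.37301 g → mol O = 0.37301 ÷ 15.999 = 0.023315 mol
Divide by the smallest (0.023315 mol): C 1.999, H 3.499, O 1.000
Multiplying each by 2 gives whole numbers: C 4.00, H 7.00, O 2.00

C4H7O2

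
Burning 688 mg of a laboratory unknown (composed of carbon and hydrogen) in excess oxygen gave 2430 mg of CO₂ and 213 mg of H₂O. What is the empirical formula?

C7H3

mol C = 2.43 g CO₂ ÷ 44.009 g/mol = 0.05522 mol
mol H = 2 × 0.213 g H₂O ÷ 18.015 g/mol = 0.02365 mol
Divide by the smallest (0.02365 mol): C 2.335, H 1.000
Multiplying each by 3 gives whole numbers: C 7.01, H 3.00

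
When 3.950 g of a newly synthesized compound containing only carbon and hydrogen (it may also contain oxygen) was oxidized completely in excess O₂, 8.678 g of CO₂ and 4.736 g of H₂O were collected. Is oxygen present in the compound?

yes

mol C = 8.678 g CO₂ ÷ 44.009 g/mol = 0.19719 mol
mol H = 2 × 4.736 g H₂O ÷ 18.015 g/mol = 0.52578 mol
C and H account for only 2.8984 g of the 3.950 g sample; the remaining 1.0516 g must be oxygen.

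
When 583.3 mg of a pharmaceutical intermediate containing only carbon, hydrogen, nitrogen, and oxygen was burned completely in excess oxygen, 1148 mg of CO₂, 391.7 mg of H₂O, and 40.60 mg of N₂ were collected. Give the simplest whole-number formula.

C9H15NO4

mol C = 1.148 g CO₂ ÷ 44.009 g/mol = 0.026086 mol
mol H = 2 × 0.3917 g H₂O ÷ 18.015 g/mol = 0.043486 mol
mol N = 2 × 0.04060 g N₂ ÷ 28.014 g/mol = 0.0028986 mol
mass O = 0.5833 − (0.31331 + 0.043834 + 0.040600) = 0.18555 g → mol O = 0.18555 ÷ 15.999 = 0.011598 mol
Divide by the smallest (0.0028986 mol): C 9.000, H 15.003, N 1.000, O 4.001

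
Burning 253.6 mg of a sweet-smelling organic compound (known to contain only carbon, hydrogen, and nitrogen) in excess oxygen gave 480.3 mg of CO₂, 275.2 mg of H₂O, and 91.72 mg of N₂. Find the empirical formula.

mol C = 0.4803 g CO₂ ÷ 44.009 g/mol = 0.010914 mol
mol H = 2 × 0.2752 g H₂O ÷ 18.015 g/mol = 0.030552 mol
mol N = 2 × 0.09172 g N₂ ÷ 28.014 g/mol = 0.0065482 mol
Divide by the smallest (0.0065482 mol): C 1.667, H 4.666, N 1.000
Multiplying each by 3 gives whole numbers: C 5.00, H 14.00, N 3.00

C5H14N3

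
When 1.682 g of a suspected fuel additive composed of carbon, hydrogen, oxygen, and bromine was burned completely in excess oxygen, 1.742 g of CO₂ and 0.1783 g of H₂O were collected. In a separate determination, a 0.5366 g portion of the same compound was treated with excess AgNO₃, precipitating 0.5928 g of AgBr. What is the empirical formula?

C8H4Br2O5

mol C = 1.742 g CO₂ ÷ 44.009 g/mol = 0.039583 mol
mol H = 2 × 0.1783 g H₂O ÷ 18.015 g/mol = 0.019795 mol
From the AgBr data: mol Br per gram of compound = (0.5928 ÷ 187.772) ÷ 0.5366 = 0.0058834 mol/g, so in the 1.682 g combustion sample mol Br = 0.0098958 mol
mass O = 1.682 − (0.47543 + 0.019953 + 0.79072) = 0.39590 g → mol O = 0.39590 ÷ 15.999 = 0.024745 mol
Divide by the smallest (0.0098958 mol): C 4.000, H 2.000, Br 1.000, O 2.501
Multiplying each by 2 gives whole numbers: C 8.00, H 4.00, Br 2.00, O 5.00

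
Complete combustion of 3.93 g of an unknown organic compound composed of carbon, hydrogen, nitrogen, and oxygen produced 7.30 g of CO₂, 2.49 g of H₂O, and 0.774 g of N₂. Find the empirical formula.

C3H5NO

mol C = 7.30 g CO₂ ÷ 44.009 g/mol = 0.1659 mol
mol H = 2 × 2.49 g H₂O ÷ 18.015 g/mol = 0.2764 mol
mol N = 2 × 0.774 g N₂ ÷ 28.014 g/mol = 0.05526 mol
mass O = 3.93 − (1.992 + 0.2786 + 0.7740) = 0.8850 g → mol O = 0.8850 ÷ 15.999 = 0.05532 mol
Divide by the smallest (0.05526 mol): C 3.002, H 5.003, N 1.000, O 1.001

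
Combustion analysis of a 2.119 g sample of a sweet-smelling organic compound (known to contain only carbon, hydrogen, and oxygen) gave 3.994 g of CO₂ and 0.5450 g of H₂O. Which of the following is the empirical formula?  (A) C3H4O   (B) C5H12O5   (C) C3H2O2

(C) C3H2O2

mol C = 3.994 g CO₂ ÷ 44.009 g/mol = 0.090754 mol
mol H = 2 × 0.5450 g H₂O ÷ 18.015 g/mol = 0.060505 mol
mass O = 2.119 − (1.0900 + 0.060989) = 0.96796 g → mol O = 0.96796 ÷ 15.999 = 0.060501 mol
Divide by the smallest (0.060501 mol): C 1.500, H 1.000, O 1.000
Multiplying each by 2 gives whole numbers: C 3.00, H 2.00, O 2.00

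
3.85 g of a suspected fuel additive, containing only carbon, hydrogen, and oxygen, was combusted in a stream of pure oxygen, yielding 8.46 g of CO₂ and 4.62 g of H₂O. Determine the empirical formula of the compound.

mol C = 8.46 g CO₂ ÷ 44.009 g/mol = 0.1922 mol
mol H = 2 × 4.62 g H₂O ÷ 18.015 g/mol = 0.5129 mol
mass O = 3.85 − (2.309 + 0.5170) = 1.024 g → mol O = 1.024 ÷ 15.999 = 0.06401 mol
Divide by the smallest (0.06401 mol): C 3.003, H 8.013, O 1.000

C3H8O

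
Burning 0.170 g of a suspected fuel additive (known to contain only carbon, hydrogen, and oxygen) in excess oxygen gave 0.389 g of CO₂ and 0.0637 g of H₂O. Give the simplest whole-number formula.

mol C = 0.389 g CO₂ ÷ 44.009 g/mol = 0.008839 mol
mol H = 2 × 0.0637 g H₂O ÷ 18.015 g/mol = 0.007072 mol
mass O = 0.170 − (0.1062 + 0.007128) = 0.05671 g → mol O = 0.05671 ÷ 15.999 = 0.003544 mol
Divide by the smallest (0.003544 mol): C 2.494, H 1.995, O 1.000
Multiplying each by 2 gives whole numbers: C 4.99, H 3.99, O 2.00

C5H4O2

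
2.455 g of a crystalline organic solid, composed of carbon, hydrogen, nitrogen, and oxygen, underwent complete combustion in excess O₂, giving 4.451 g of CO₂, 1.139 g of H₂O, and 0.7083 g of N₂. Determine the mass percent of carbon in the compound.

mol C = 4.451 g CO₂ ÷ 44.009 g/mol = 0.10114 mol
mol H = 2 × 1.139 g H₂O ÷ 18.015 g/mol = 0.12645 mol
mol N = 2 × 0.7083 g N₂ ÷ 28.014 g/mol = 0.050568 mol
mass O = 2.455 − (1.2148 + 0.12746 + 0.70830) = 0.40446 g → mol O = 0.40446 ÷ 15.999 = 0.025281 mol
mass % C = 1.2148 g ÷ 2.455 g × 100%

49.48%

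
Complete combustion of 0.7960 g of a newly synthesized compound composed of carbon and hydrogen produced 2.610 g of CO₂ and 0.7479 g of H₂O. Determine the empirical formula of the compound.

mol C = 2.610 g CO₂ ÷ 44.009 g/mol = 0.059306 mol
mol H = 2 × 0.7479 g H₂O ÷ 18.015 g/mol = 0.083031 mol
Divide by the smallest (0.059306 mol): C 1.000, H 1.400
Multiplying each by 5 gives whole numbers: C 5.00, H 7.00

C5H7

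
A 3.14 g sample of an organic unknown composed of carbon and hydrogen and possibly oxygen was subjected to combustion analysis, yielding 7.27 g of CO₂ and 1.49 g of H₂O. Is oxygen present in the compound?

mol C = 7.27 g CO₂ ÷ 44.009 g/mol = 0.1652 mol
mol H = 2 × 1.49 g H₂O ÷ 18.015 g/mol = 0.1654 mol
C and H account for only 2.151 g of the 3.14 g sample; the remaining 0.9891 g must be oxygen.

yes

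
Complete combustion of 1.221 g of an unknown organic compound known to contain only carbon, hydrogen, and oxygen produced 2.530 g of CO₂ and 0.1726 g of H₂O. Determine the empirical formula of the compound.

mol C = 2.530 g CO₂ ÷ 44.009 g/mol = 0.057488 mol
mol H = 2 × 0.1726 g H₂O ÷ 18.015 g/mol = 0.019162 mol
mass O = 1.221 − (0.69049 + 0.019315) = 0.51119 g → mol O = 0.51119 ÷ 15.999 = 0.031952 mol
Divide by the smallest (0.019162 mol): C 3.000, H 1.000, O 1.667
Multiplying each by 3 gives whole numbers: C 9.00, H 3.00, O 5.00

C9H3O5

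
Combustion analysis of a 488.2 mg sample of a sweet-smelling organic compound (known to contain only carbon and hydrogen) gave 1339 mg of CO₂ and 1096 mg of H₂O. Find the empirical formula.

CH4

mol C = 1.339 g CO₂ ÷ 44.009 g/mol = 0.030426 mol
mol H = 2 × 1.096 g H₂O ÷ 18.015 g/mol = 0.12168 mol
Divide by the smallest (0.030426 mol): C 1.000, H 3.999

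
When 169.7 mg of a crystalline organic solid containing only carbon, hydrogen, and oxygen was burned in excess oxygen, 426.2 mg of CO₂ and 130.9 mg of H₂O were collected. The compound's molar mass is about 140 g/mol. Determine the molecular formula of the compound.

C8H12O2

mol C = 0.4262 g CO₂ ÷ 44.009 g/mol = 0.0096844 mol
mol H = 2 × 0.1309 g H₂O ÷ 18.015 g/mol = 0.014532 mol
mass O = 0.1697 − (0.11632 + 0.014649) = 0.038732 g → mol O = 0.038732 ÷ 15.999 = 0.0024209 mol
Divide by the smallest (0.0024209 mol): C 4.000, H 6.003, O 1.000
Empirical formula: C4H6O
Empirical-formula mass = 70.09 g/mol; 140 ÷ 70.09 ≈ 2, so the molecular formula is C8H12O2.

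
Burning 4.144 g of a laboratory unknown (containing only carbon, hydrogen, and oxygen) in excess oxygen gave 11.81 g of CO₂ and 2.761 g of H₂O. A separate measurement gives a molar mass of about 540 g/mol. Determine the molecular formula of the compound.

C35H40O5

mol C = 11.81 g CO₂ ÷ 44.009 g/mol = 0.26835 mol
mol H = 2 × 2.761 g H₂O ÷ 18.015 g/mol = 0.30652 mol
mass O = 4.144 − (3.2232 + 0.30897) = 0.61182 g → mol O = 0.61182 ÷ 15.999 = 0.038241 mol
Divide by the smallest (0.038241 mol): C 7.017, H 8.015, O 1.000
Empirical formula: C7H8O
Empirical-formula mass = 108.14 g/mol; 540 ÷ 108.14 ≈ 5, so the molecular formula is C35H40O5.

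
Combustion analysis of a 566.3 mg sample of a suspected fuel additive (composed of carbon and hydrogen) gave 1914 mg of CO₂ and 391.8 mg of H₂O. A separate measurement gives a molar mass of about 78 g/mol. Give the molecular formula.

mol C = 1.914 g CO₂ ÷ 44.009 g/mol = 0.043491 mol
mol H = 2 × 0.3918 g H₂O ÷ 18.015 g/mol = 0.043497 mol
Divide by the smallest (0.043491 mol): C 1.000, H 1.000
Empirical formula: CH
Empirical-formula mass = 13.02 g/mol; 78 ÷ 13.02 ≈ 6, so the molecular formula is C6H6.

C6H6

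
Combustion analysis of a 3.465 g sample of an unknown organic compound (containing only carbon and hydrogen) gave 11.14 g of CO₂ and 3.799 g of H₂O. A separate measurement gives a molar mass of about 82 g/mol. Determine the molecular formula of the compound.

mol C = 11.14 g CO₂ ÷ 44.009 g/mol = 0.25313 mol
mol H = 2 × 3.799 g H₂O ÷ 18.015 g/mol = 0.42176 mol
Divide by the smallest (0.25313 mol): C 1.000, H 1.666
Multiplying each by 3 gives whole numbers: C 3.00, H 5.00
Empirical formula: C3H5
Empirical-formula mass = 41.07 g/mol; 82 ÷ 41.07 ≈ 2, so the molecular formula is C6H10.

C6H10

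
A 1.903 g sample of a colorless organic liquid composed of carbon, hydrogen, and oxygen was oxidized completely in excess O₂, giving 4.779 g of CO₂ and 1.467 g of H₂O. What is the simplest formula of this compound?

C4H6O

mol C = 4.779 g CO₂ ÷ 44.009 g/mol = 0.10859 mol
mol H = 2 × 1.467 g H₂O ÷ 18.015 g/mol = 0.16286 mol
mass O = 1.903 − (1.3043 + 0.16417) = 0.43454 g → mol O = 0.43454 ÷ 15.999 = 0.027161 mol
Divide by the smallest (0.027161 mol): C 3.998, H 5.996, O 1.000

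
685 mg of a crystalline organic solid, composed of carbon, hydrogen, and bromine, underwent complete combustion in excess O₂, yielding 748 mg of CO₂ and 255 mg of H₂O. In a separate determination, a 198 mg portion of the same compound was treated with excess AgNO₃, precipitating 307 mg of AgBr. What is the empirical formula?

mol C = 0.748 g CO₂ ÷ 44.009 g/mol = 0.01700 mol
mol H = 2 × 0.255 g H₂O ÷ 18.015 g/mol = 0.02831 mol
From the AgBr data: mol Br per gram of compound = (0.307 ÷ 187.772) ÷ 0.198 = 0.008257 mol/g, so in the 0.685 g combustion sample mol Br = 0.005656 mol
Divide by the smallest (0.005656 mol): C 3.005, H 5.005, Br 1.000

C3H5Br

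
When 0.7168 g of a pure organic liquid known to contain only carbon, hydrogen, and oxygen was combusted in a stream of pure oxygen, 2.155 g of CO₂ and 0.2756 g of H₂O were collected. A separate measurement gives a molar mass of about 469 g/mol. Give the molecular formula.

mol C = 2.155 g CO₂ ÷ 44.009 g/mol = 0.048967 mol
mol H = 2 × 0.2756 g H₂O ÷ 18.015 g/mol = 0.030597 mol
mass O = 0.7168 − (0.58815 + 0.030841) = 0.097813 g → mol O = 0.097813 ÷ 15.999 = 0.0061137 mol
Divide by the smallest (0.0061137 mol): C 8.009, H 5.005, O 1.000
Empirical formula: C8H5O
Empirical-formula mass = 117.13 g/mol; 469 ÷ 117.13 ≈ 4, so the molecular formula is C32H20O4.

C32H20O4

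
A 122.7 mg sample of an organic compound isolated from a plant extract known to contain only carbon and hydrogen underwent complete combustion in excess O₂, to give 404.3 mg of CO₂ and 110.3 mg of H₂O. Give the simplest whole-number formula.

C3H4

mol C = 0.4043 g CO₂ ÷ 44.009 g/mol = 0.0091868 mol
mol H = 2 × 0.1103 g H₂O ÷ 18.015 g/mol = 0.012245 mol
Divide by the smallest (0.0091868 mol): C 1.000, H 1.333
Multiplying each by 3 gives whole numbers: C 3.00, H 4.00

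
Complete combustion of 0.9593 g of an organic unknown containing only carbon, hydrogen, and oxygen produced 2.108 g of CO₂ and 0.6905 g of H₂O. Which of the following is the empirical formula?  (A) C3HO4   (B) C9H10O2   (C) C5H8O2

mol C = 2.108 g CO₂ ÷ 44.009 g/mol = 0.047899 mol
mol H = 2 × 0.6905 g H₂O ÷ 18.015 g/mol = 0.076658 mol
mass O = 0.9593 − (0.57532 + 0.077272) = 0.30671 g → mol O = 0.30671 ÷ 15.999 = 0.019171 mol
Divide by the smallest (0.019171 mol): C 2.499, H 3.999, O 1.000
Multiplying each by 2 gives whole numbers: C 5.00, H 8.00, O 2.00

(C) C5H8O2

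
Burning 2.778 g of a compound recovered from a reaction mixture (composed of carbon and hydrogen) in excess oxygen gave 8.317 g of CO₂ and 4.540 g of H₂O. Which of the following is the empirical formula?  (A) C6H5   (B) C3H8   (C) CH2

mol C = 8.317 g CO₂ ÷ 44.009 g/mol = 0.18898 mol
mol H = 2 × 4.540 g H₂O ÷ 18.015 g/mol = 0.50402 mol
Divide by the smallest (0.18898 mol): C 1.000, H 2.667
Multiplying each by 3 gives whole numbers: C 3.00, H 8.00

(B) C3H8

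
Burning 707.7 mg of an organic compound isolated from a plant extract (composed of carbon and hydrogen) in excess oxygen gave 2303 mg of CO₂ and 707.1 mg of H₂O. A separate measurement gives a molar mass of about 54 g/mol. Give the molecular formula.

C4H6

mol C = 2.303 g CO₂ ÷ 44.009 g/mol = 0.052330 mol
mol H = 2 × 0.7071 g H₂O ÷ 18.015 g/mol = 0.078501 mol
Divide by the smallest (0.052330 mol): C 1.000, H 1.500
Multiplying each by 2 gives whole numbers: C 2.00, H 3.00
Empirical formula: C2H3
Empirical-formula mass = 27.05 g/mol; 54 ÷ 27.05 ≈ 2, so the molecular formula is C4H6.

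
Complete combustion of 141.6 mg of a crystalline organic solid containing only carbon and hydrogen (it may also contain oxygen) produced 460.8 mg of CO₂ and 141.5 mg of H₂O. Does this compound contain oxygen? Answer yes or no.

no

mol C = 0.4608 g CO₂ ÷ 44.009 g/mol = 0.010471 mol
mol H = 2 × 0.1415 g H₂O ÷ 18.015 g/mol = 0.015709 mol
C and H together account for 0.14160 g — essentially the entire 0.1416 g sample — so the compound contains no oxygen.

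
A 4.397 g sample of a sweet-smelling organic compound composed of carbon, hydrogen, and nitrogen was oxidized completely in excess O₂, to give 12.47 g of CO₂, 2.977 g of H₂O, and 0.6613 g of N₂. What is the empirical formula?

mol C = 12.47 g CO₂ ÷ 44.009 g/mol = 0.28335 mol
mol H = 2 × 2.977 g H₂O ÷ 18.015 g/mol = 0.33050 mol
mol N = 2 × 0.6613 g N₂ ÷ 28.014 g/mol = 0.047212 mol
Divide by the smallest (0.047212 mol): C 6.002, H 7.000, N 1.000

C6H7N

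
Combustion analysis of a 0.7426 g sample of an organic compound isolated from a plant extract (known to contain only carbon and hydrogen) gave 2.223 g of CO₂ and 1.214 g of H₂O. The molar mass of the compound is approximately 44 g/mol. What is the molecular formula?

mol C = 2.223 g CO₂ ÷ 44.009 g/mol = 0.050512 mol
mol H = 2 × 1.214 g H₂O ÷ 18.015 g/mol = 0.13478 mol
Divide by the smallest (0.050512 mol): C 1.000, H 2.668
Multiplying each by 3 gives whole numbers: C 3.00, H 8.00
Empirical formula: C3H8
Empirical-formula mass = 44.10 g/mol; 44 ÷ 44.10 ≈ 1, so the molecular formula is C3H8.

C3H8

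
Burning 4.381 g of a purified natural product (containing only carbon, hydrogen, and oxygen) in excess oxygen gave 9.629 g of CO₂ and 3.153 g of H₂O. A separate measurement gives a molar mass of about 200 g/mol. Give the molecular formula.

C10H16O4

mol C = 9.629 g CO₂ ÷ 44.009 g/mol = 0.21880 mol
mol H = 2 × 3.153 g H₂O ÷ 18.015 g/mol = 0.35004 mol
mass O = 4.381 − (2.6280 + 0.35284) = 1.4002 g → mol O = 1.4002 ÷ 15.999 = 0.087518 mol
Divide by the smallest (0.087518 mol): C 2.500, H 4.000, O 1.000
Multiplying each by 2 gives whole numbers: C 5.00, H 8.00, O 2.00
Empirical formula: C5H8O2
Empirical-formula mass = 100.12 g/mol; 200 ÷ 100.12 ≈ 2, so the molecular formula is C10H16O4.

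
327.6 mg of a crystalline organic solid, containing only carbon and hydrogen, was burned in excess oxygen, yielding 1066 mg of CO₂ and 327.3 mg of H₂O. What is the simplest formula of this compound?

mol C = 1.066 g CO₂ ÷ 44.009 g/mol = 0.024222 mol
mol H = 2 × 0.3273 g H₂O ÷ 18.015 g/mol = 0.036336 mol
Divide by the smallest (0.024222 mol): C 1.000, H 1.500
Multiplying each by 2 gives whole numbers: C 2.00, H 3.00

C2H3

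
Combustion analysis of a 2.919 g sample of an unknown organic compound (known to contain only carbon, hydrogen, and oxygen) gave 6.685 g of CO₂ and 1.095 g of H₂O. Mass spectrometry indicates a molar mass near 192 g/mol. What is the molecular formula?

C10H8O4

mol C = 6.685 g CO₂ ÷ 44.009 g/mol = 0.15190 mol
mol H = 2 × 1.095 g H₂O ÷ 18.015 g/mol = 0.12157 mol
mass O = 2.919 − (1.8245 + 0.12254) = 0.97198 g → mol O = 0.97198 ÷ 15.999 = 0.060753 mol
Divide by the smallest (0.060753 mol): C 2.500, H 2.001, O 1.000
Multiplying each by 2 gives whole numbers: C 5.00, H 4.00, O 2.00
Empirical formula: C5H4O2
Empirical-formula mass = 96.08 g/mol; 192 ÷ 96.08 ≈ 2, so the molecular formula is C10H8O4.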